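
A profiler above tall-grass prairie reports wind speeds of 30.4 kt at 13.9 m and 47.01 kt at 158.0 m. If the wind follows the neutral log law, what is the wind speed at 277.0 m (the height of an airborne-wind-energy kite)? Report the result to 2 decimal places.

50.85 kt

Log law: V ∝ ln(z/z₀). From the pair, with r = V₁/V₂ = 0.64667,
ln z₀ = (ln z₁ − r·ln z₂)/(1 − r) = (2.6319 − 0.64667×5.0626)/0.35333 = -1.8168 → z₀ = 0.1625 m
V₃ = V₁ · ln(z₃/z₀)/ln(z₁/z₀) = 30.4 × 7.4409/4.4487 = 50.8464 kt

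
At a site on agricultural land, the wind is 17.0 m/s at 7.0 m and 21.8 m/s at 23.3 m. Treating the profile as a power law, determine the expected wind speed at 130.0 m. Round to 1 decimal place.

31.1 m/s

First find α: α = ln(V₂/V₁)/ln(z₂/z₁) = ln(21.8/17.0)/ln(23.3/7.0) = 0.24870/1.20254 = 0.2068
Extrapolate from 23.3 m to 130.0 m: V₃ = 21.8 × (130.0/23.3)^0.2068 = 21.8 × 1.4269 = 31.1069 m/s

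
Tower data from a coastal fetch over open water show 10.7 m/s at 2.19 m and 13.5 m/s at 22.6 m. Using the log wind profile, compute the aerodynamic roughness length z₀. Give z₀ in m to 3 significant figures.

z₀ ≈ 0.000293 m

Log law: V(z) ∝ ln(z/z₀). With r = V₁/V₂ = 10.7/13.5 = 0.79259,
r · ln(z₂/z₀) = ln(z₁/z₀) ⇒ ln z₀ = (ln z₁ − r·ln z₂)/(1 − r)
ln z₀ = (0.78390 − 0.79259×3.11795) / 0.20741 = -8.1355
z₀ = exp(-8.1355) = 0.0002930 m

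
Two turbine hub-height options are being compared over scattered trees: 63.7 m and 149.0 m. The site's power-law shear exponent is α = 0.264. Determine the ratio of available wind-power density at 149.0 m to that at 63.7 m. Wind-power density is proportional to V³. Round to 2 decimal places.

1.96

Speed ratio: V_B/V_A = (z_B/z_A)^α = (149.0/63.7)^0.264 = (2.3391)^0.264 = 1.25149
Power-density ratio: P_B/P_A = (V_B/V_A)³ = (1.25149)³ = 1.96013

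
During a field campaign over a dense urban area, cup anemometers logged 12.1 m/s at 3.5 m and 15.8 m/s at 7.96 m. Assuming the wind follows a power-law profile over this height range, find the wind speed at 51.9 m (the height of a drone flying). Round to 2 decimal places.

29.04 m/s

First find α: α = ln(V₂/V₁)/ln(z₂/z₁) = ln(15.8/12.1)/ln(7.96/3.5) = 0.26680/0.82167 = 0.3247
Extrapolate from 7.96 m to 51.9 m: V₃ = 15.8 × (51.9/7.96)^0.3247 = 15.8 × 1.8382 = 29.0439 m/s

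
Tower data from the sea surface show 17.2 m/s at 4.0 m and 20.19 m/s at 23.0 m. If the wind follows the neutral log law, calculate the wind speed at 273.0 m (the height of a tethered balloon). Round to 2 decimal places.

Log law: V ∝ ln(z/z₀). From the pair, with r = V₁/V₂ = 0.85191,
ln z₀ = (ln z₁ − r·ln z₂)/(1 − r) = (1.3863 − 0.85191×3.1355)/0.14809 = -8.6760 → z₀ = 0.0001706 m
V₃ = V₁ · ln(z₃/z₀)/ln(z₁/z₀) = 17.2 × 14.2855/10.0623 = 24.4189 m/s

24.42 m/s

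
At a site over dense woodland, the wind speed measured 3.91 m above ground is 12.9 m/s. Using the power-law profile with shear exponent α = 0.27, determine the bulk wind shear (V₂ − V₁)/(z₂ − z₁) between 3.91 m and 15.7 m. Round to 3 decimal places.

Power law: V₂ = V₁ · (z₂/z₁)^α = 12.9 × (4.0153)^0.27 = 18.7756 m/s
ΔV/Δz = (18.7756 − 12.9)/(15.7 − 3.91) = 5.8756/11.7900 = 0.49836 m/s/m

0.498 m/s/m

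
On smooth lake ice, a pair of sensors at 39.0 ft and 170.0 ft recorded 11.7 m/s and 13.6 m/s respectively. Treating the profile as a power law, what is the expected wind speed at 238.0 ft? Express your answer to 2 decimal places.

First find α: α = ln(V₂/V₁)/ln(z₂/z₁) = ln(13.6/11.7)/ln(170.0/39.0) = 0.15048/1.47224 = 0.1022
Extrapolate from 170.0 ft to 238.0 ft: V₃ = 13.6 × (238.0/170.0)^0.1022 = 13.6 × 1.0350 = 14.0759 m/s

14.08 m/s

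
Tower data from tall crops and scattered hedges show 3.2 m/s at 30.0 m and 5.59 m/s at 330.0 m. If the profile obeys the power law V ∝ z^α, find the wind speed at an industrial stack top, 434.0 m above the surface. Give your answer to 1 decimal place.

6.0 m/s

First find α: α = ln(V₂/V₁)/ln(z₂/z₁) = ln(5.59/3.2)/ln(330.0/30.0) = 0.55783/2.39790 = 0.2326
Extrapolate from 330.0 m to 434.0 m: V₃ = 5.59 × (434.0/330.0)^0.2326 = 5.59 × 1.0658 = 5.9578 m/s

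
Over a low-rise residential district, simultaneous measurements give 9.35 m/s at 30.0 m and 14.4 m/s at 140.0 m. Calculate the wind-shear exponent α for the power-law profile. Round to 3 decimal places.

Power law: V₂/V₁ = (z₂/z₁)^α ⇒ α = ln(V₂/V₁) / ln(z₂/z₁)
α = ln(14.4/9.35) / ln(140.0/30.0) = ln(1.5401) / ln(4.6667)
  = 0.43185 / 1.54045 = 0.28034

α ≈ 0.280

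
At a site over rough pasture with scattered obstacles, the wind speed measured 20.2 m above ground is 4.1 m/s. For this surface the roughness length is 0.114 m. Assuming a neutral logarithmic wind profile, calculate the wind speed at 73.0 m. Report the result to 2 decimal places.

5.12 m/s

Log law: V(z) ∝ ln(z/z₀), so V₂/V₁ = ln(z₂/z₀) / ln(z₁/z₀).
ln(73.0/0.114) = 6.4620, ln(20.2/0.114) = 5.1772
V₂ = 4.1 × 6.4620/5.1772 = 4.1 × 1.2482 = 5.1175 m/s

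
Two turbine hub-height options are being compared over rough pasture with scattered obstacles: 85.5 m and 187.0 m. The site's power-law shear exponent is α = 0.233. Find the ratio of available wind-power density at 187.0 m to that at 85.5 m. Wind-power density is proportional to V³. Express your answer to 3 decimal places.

1.728

Speed ratio: V_B/V_A = (z_B/z_A)^α = (187.0/85.5)^0.233 = (2.1871)^0.233 = 1.20003
Power-density ratio: P_B/P_A = (V_B/V_A)³ = (1.20003)³ = 1.72812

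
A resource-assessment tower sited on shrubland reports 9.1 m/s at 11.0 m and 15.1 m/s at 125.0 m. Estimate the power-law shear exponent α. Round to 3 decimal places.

Power law: V₂/V₁ = (z₂/z₁)^α ⇒ α = ln(V₂/V₁) / ln(z₂/z₁)
α = ln(15.1/9.1) / ln(125.0/11.0) = ln(1.6593) / ln(11.3636)
  = 0.50642 / 2.43042 = 0.20837

α ≈ 0.208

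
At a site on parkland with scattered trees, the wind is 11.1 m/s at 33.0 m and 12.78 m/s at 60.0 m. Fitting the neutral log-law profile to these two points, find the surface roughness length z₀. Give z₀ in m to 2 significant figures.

z₀ ≈ 0.64 m

Log law: V(z) ∝ ln(z/z₀). With r = V₁/V₂ = 11.1/12.78 = 0.86854,
r · ln(z₂/z₀) = ln(z₁/z₀) ⇒ ln z₀ = (ln z₁ − r·ln z₂)/(1 − r)
ln z₀ = (3.49651 − 0.86854×4.09434) / 0.13146 = -0.4535
z₀ = exp(-0.4535) = 0.6354 m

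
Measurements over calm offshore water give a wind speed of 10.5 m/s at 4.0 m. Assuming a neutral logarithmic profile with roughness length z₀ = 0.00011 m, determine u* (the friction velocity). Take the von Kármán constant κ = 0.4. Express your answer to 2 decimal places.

u* ≈ 0.40 m/s

Log law: V(z) = (u*/κ) · ln(z/z₀) ⇒ u* = κ · V / ln(z/z₀)
u* = 0.4 × 10.5 / ln(4.0/0.00011) = 0.4 × 10.5 / 10.5013
   = 4.2000 / 10.5013 = 0.3999 m/s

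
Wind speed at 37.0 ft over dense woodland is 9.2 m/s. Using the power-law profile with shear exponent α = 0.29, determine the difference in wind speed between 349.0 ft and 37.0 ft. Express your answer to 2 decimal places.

Power law: V₂ = V₁ · (z₂/z₁)^α = 9.2 × (9.4324)^0.29 = 17.6372 m/s
ΔV = 17.6372 − 9.2 = 8.4372 m/s

8.44 m/s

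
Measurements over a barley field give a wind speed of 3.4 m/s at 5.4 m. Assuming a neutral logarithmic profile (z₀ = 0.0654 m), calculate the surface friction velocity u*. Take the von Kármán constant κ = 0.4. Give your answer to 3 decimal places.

u* ≈ 0.308 m/s

Log law: V(z) = (u*/κ) · ln(z/z₀) ⇒ u* = κ · V / ln(z/z₀)
u* = 0.4 × 3.4 / ln(5.4/0.0654) = 0.4 × 3.4 / 4.4136
   = 1.3600 / 4.4136 = 0.3081 m/s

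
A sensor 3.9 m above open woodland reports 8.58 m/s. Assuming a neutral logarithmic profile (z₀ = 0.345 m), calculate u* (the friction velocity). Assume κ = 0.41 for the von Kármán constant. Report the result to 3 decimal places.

u* ≈ 1.451 m/s

Log law: V(z) = (u*/κ) · ln(z/z₀) ⇒ u* = κ · V / ln(z/z₀)
u* = 0.41 × 8.58 / ln(3.9/0.345) = 0.41 × 8.58 / 2.4252
   = 3.5178 / 2.4252 = 1.4505 m/s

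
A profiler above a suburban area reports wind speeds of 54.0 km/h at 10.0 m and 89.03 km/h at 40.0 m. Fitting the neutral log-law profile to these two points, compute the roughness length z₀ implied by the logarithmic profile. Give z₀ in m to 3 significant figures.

z₀ ≈ 1.18 m

Log law: V(z) ∝ ln(z/z₀). With r = V₁/V₂ = 54.0/89.03 = 0.60654,
r · ln(z₂/z₀) = ln(z₁/z₀) ⇒ ln z₀ = (ln z₁ − r·ln z₂)/(1 − r)
ln z₀ = (2.30259 − 0.60654×3.68888) / 0.39346 = 0.1656
z₀ = exp(0.1656) = 1.180 m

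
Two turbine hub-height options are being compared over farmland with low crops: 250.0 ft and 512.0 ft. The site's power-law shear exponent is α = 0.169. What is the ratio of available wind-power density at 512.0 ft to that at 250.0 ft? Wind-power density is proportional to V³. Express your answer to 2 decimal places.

Speed ratio: V_B/V_A = (z_B/z_A)^α = (512.0/250.0)^0.169 = (2.0480)^0.169 = 1.12879
Power-density ratio: P_B/P_A = (V_B/V_A)³ = (1.12879)³ = 1.43828

1.44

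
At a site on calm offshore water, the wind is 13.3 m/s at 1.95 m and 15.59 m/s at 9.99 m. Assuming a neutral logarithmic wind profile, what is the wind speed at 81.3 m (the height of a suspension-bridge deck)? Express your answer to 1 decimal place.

Log law: V ∝ ln(z/z₀). From the pair, with r = V₁/V₂ = 0.85311,
ln z₀ = (ln z₁ − r·ln z₂)/(1 − r) = (0.6678 − 0.85311×2.3016)/0.14689 = -8.8208 → z₀ = 0.0001476 m
V₃ = V₁ · ln(z₃/z₀)/ln(z₁/z₀) = 13.3 × 13.2189/9.4886 = 18.5287 m/s

18.5 m/s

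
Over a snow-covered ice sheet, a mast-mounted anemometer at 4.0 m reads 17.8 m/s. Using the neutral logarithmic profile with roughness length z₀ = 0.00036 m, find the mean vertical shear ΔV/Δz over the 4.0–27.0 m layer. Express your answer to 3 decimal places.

0.159 m/s/m

Log law: V₂ = V₁ · ln(z₂/z₀)/ln(z₁/z₀) = 17.8 × 11.2252/9.3157 = 21.4487 m/s
ΔV/Δz = (21.4487 − 17.8)/(27.0 − 4.0) = 3.6487/23.0000 = 0.15864 m/s/m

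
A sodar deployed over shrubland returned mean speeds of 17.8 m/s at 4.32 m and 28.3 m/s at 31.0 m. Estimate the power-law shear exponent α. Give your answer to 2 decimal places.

Power law: V₂/V₁ = (z₂/z₁)^α ⇒ α = ln(V₂/V₁) / ln(z₂/z₁)
α = ln(28.3/17.8) / ln(31.0/4.32) = ln(1.5899) / ln(7.1759)
  = 0.46366 / 1.97073 = 0.23527

α ≈ 0.24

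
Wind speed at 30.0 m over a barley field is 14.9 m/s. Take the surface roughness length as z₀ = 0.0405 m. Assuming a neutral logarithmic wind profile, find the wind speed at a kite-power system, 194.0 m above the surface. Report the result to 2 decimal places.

19.11 m/s

Log law: V(z) ∝ ln(z/z₀), so V₂/V₁ = ln(z₂/z₀) / ln(z₁/z₀).
ln(194.0/0.0405) = 8.4743, ln(30.0/0.0405) = 6.6077
V₂ = 14.9 × 8.4743/6.6077 = 14.9 × 1.2825 = 19.1092 m/s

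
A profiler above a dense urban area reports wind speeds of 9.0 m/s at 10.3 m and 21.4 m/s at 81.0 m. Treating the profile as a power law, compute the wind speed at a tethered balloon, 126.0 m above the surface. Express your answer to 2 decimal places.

25.76 m/s

First find α: α = ln(V₂/V₁)/ln(z₂/z₁) = ln(21.4/9.0)/ln(81.0/10.3) = 0.86617/2.06231 = 0.4200
Extrapolate from 81.0 m to 126.0 m: V₃ = 21.4 × (126.0/81.0)^0.4200 = 21.4 × 1.2039 = 25.7635 m/s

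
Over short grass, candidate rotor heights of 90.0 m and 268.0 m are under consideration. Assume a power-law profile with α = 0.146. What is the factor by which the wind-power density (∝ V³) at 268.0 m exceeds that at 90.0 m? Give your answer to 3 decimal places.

Speed ratio: V_B/V_A = (z_B/z_A)^α = (268.0/90.0)^0.146 = (2.9778)^0.146 = 1.17270
Power-density ratio: P_B/P_A = (V_B/V_A)³ = (1.17270)³ = 1.61274

1.613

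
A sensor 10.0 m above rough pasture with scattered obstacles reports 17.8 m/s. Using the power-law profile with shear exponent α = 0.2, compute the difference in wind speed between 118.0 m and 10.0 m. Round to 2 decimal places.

11.36 m/s

Power law: V₂ = V₁ · (z₂/z₁)^α = 17.8 × (11.8000)^0.2 = 29.1606 m/s
ΔV = 29.1606 − 17.8 = 11.3606 m/s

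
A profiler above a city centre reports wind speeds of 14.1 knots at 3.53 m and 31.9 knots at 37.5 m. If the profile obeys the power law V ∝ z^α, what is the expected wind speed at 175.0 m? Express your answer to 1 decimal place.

First find α: α = ln(V₂/V₁)/ln(z₂/z₁) = ln(31.9/14.1)/ln(37.5/3.53) = 0.81643/2.36304 = 0.3455
Extrapolate from 37.5 m to 175.0 m: V₃ = 31.9 × (175.0/37.5)^0.3455 = 31.9 × 1.7027 = 54.3166 knots

54.3 knots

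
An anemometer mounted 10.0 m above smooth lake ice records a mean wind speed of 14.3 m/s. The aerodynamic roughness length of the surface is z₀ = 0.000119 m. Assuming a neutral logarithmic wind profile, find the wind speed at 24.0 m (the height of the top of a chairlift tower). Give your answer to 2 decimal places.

15.40 m/s

Log law: V(z) ∝ ln(z/z₀), so V₂/V₁ = ln(z₂/z₀) / ln(z₁/z₀).
ln(24.0/0.000119) = 12.2144, ln(10.0/0.000119) = 11.3390
V₂ = 14.3 × 12.2144/11.3390 = 14.3 × 1.0772 = 15.4041 m/s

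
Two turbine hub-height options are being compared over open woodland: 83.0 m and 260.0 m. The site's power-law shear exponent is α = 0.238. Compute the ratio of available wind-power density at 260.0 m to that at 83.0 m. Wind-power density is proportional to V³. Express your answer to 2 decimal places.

2.26

Speed ratio: V_B/V_A = (z_B/z_A)^α = (260.0/83.0)^0.238 = (3.1325)^0.238 = 1.31227
Power-density ratio: P_B/P_A = (V_B/V_A)³ = (1.31227)³ = 2.25980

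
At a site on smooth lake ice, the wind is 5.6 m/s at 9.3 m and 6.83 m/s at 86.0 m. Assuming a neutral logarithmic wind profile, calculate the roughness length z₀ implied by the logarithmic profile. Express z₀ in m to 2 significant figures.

Log law: V(z) ∝ ln(z/z₀). With r = V₁/V₂ = 5.6/6.83 = 0.81991,
r · ln(z₂/z₀) = ln(z₁/z₀) ⇒ ln z₀ = (ln z₁ − r·ln z₂)/(1 − r)
ln z₀ = (2.23001 − 0.81991×4.45435) / 0.18009 = -7.8970
z₀ = exp(-7.8970) = 0.0003718 m

z₀ ≈ 0.00037 m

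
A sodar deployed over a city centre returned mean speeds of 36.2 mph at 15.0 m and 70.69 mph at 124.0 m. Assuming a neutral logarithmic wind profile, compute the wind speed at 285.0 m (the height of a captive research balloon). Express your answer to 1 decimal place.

Log law: V ∝ ln(z/z₀). From the pair, with r = V₁/V₂ = 0.51210,
ln z₀ = (ln z₁ − r·ln z₂)/(1 − r) = (2.7081 − 0.51210×4.8203)/0.48790 = 0.4911 → z₀ = 1.634 m
V₃ = V₁ · ln(z₃/z₀)/ln(z₁/z₀) = 36.2 × 5.1614/2.2170 = 84.2789 mph

84.3 mph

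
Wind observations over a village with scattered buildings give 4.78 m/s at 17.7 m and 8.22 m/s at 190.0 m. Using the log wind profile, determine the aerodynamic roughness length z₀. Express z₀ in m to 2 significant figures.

Log law: V(z) ∝ ln(z/z₀). With r = V₁/V₂ = 4.78/8.22 = 0.58151,
r · ln(z₂/z₀) = ln(z₁/z₀) ⇒ ln z₀ = (ln z₁ − r·ln z₂)/(1 − r)
ln z₀ = (2.87356 − 0.58151×5.24702) / 0.41849 = -0.4244
z₀ = exp(-0.4244) = 0.6541 m

z₀ ≈ 0.65 m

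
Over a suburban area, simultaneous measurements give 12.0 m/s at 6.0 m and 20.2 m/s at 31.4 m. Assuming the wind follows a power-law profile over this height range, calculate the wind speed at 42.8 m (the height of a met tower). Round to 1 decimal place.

22.3 m/s

First find α: α = ln(V₂/V₁)/ln(z₂/z₁) = ln(20.2/12.0)/ln(31.4/6.0) = 0.52078/1.65505 = 0.3147
Extrapolate from 31.4 m to 42.8 m: V₃ = 20.2 × (42.8/31.4)^0.3147 = 20.2 × 1.1024 = 22.2678 m/s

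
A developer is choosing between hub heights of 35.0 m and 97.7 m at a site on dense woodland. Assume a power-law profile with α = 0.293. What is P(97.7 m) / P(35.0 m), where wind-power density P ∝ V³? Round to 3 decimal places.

Speed ratio: V_B/V_A = (z_B/z_A)^α = (97.7/35.0)^0.293 = (2.7914)^0.293 = 1.35091
Power-density ratio: P_B/P_A = (V_B/V_A)³ = (1.35091)³ = 2.46537

2.465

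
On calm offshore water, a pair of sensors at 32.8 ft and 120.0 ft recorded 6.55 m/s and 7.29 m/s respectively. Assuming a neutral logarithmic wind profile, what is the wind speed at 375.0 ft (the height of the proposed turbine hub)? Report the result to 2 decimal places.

7.94 m/s

Log law: V ∝ ln(z/z₀). From the pair, with r = V₁/V₂ = 0.89849,
ln z₀ = (ln z₁ − r·ln z₂)/(1 − r) = (3.4904 − 0.89849×4.7875)/0.10151 = -7.9903 → z₀ = 0.0003387 ft
V₃ = V₁ · ln(z₃/z₀)/ln(z₁/z₀) = 6.55 × 13.9173/11.4808 = 7.9401 m/s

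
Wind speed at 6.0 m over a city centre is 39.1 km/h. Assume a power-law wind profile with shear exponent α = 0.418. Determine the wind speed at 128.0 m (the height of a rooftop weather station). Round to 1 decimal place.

Power-law profile: V₂ = V₁ · (z₂/z₁)^α
V₂ = 39.1 × (128.0/6.0)^0.418 = 39.1 × (21.3333)^0.418
    = 39.1 × 3.5937 = 140.5152 km/h

140.5 km/h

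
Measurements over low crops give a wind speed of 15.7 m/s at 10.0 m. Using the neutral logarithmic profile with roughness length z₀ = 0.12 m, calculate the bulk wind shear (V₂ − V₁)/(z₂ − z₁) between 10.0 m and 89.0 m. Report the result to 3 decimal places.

0.098 m/s/m

Log law: V₂ = V₁ · ln(z₂/z₀)/ln(z₁/z₀) = 15.7 × 6.6089/4.4228 = 23.4599 m/s
ΔV/Δz = (23.4599 − 15.7)/(89.0 − 10.0) = 7.7599/79.0000 = 0.09823 m/s/m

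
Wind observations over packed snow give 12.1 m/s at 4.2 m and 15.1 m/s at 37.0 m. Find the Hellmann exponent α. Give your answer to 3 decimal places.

α ≈ 0.102

Power law: V₂/V₁ = (z₂/z₁)^α ⇒ α = ln(V₂/V₁) / ln(z₂/z₁)
α = ln(15.1/12.1) / ln(37.0/4.2) = ln(1.2479) / ln(8.8095)
  = 0.22149 / 2.17583 = 0.10180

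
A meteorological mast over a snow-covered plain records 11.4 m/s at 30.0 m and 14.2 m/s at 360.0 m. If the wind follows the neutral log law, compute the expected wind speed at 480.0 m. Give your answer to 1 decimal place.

14.5 m/s

Log law: V ∝ ln(z/z₀). From the pair, with r = V₁/V₂ = 0.80282,
ln z₀ = (ln z₁ − r·ln z₂)/(1 − r) = (3.4012 − 0.80282×5.8861)/0.19718 = -6.7159 → z₀ = 0.001211 m
V₃ = V₁ · ln(z₃/z₀)/ln(z₁/z₀) = 11.4 × 12.8897/10.1171 = 14.5242 m/s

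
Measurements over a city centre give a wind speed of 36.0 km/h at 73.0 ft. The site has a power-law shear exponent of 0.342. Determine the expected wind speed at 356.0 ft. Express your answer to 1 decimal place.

61.9 km/h

Power-law profile: V₂ = V₁ · (z₂/z₁)^α
V₂ = 36.0 × (356.0/73.0)^0.342 = 36.0 × (4.8767)^0.342
    = 36.0 × 1.7193 = 61.8931 km/h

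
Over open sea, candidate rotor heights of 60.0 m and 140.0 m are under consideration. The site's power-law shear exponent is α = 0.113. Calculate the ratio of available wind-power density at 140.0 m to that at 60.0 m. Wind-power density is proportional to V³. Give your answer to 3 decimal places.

Speed ratio: V_B/V_A = (z_B/z_A)^α = (140.0/60.0)^0.113 = (2.3333)^0.113 = 1.10048
Power-density ratio: P_B/P_A = (V_B/V_A)³ = (1.10048)³ = 1.33274

1.333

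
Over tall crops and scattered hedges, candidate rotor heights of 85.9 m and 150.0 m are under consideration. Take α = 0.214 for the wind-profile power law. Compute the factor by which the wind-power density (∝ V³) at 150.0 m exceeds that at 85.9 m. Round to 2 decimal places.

Speed ratio: V_B/V_A = (z_B/z_A)^α = (150.0/85.9)^0.214 = (1.7462)^0.214 = 1.12670
Power-density ratio: P_B/P_A = (V_B/V_A)³ = (1.12670)³ = 1.43030

1.43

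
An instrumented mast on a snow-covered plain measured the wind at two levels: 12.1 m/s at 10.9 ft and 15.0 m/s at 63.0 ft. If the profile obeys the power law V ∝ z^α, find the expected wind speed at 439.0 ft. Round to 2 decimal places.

19.03 m/s

First find α: α = ln(V₂/V₁)/ln(z₂/z₁) = ln(15.0/12.1)/ln(63.0/10.9) = 0.21484/1.75437 = 0.1225
Extrapolate from 63.0 ft to 439.0 ft: V₃ = 15.0 × (439.0/63.0)^0.1225 = 15.0 × 1.2684 = 19.0258 m/s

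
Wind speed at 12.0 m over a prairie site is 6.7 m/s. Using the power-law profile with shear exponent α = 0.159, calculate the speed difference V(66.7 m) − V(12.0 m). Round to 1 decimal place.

Power law: V₂ = V₁ · (z₂/z₁)^α = 6.7 × (5.5583)^0.159 = 8.8008 m/s
ΔV = 8.8008 − 6.7 = 2.1008 m/s

2.1 m/s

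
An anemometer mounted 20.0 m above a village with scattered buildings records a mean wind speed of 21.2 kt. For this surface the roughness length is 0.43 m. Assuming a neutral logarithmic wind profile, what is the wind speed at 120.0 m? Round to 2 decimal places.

Log law: V(z) ∝ ln(z/z₀), so V₂/V₁ = ln(z₂/z₀) / ln(z₁/z₀).
ln(120.0/0.43) = 5.6315, ln(20.0/0.43) = 3.8397
V₂ = 21.2 × 5.6315/3.8397 = 21.2 × 1.4666 = 31.0928 kt

31.09 kt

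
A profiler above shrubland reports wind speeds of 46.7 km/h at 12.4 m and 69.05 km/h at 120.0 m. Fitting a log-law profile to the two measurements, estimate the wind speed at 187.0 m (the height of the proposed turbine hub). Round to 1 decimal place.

73.4 km/h

Log law: V ∝ ln(z/z₀). From the pair, with r = V₁/V₂ = 0.67632,
ln z₀ = (ln z₁ − r·ln z₂)/(1 − r) = (2.5177 − 0.67632×4.7875)/0.32368 = -2.2250 → z₀ = 0.1081 m
V₃ = V₁ · ln(z₃/z₀)/ln(z₁/z₀) = 46.7 × 7.4561/4.7427 = 73.4182 km/h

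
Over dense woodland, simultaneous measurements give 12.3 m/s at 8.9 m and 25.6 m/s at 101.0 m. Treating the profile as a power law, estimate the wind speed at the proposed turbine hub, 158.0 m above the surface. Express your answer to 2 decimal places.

29.30 m/s

First find α: α = ln(V₂/V₁)/ln(z₂/z₁) = ln(25.6/12.3)/ln(101.0/8.9) = 0.73299/2.42907 = 0.3018
Extrapolate from 101.0 m to 158.0 m: V₃ = 25.6 × (158.0/101.0)^0.3018 = 25.6 × 1.1446 = 29.3010 m/s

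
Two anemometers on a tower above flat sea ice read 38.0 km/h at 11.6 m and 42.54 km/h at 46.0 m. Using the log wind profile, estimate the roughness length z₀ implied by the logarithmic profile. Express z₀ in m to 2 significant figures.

z₀ ≈ 0.00011 m

Log law: V(z) ∝ ln(z/z₀). With r = V₁/V₂ = 38.0/42.54 = 0.89328,
r · ln(z₂/z₀) = ln(z₁/z₀) ⇒ ln z₀ = (ln z₁ − r·ln z₂)/(1 − r)
ln z₀ = (2.45101 − 0.89328×3.82864) / 0.10672 = -9.0799
z₀ = exp(-9.0799) = 0.0001139 m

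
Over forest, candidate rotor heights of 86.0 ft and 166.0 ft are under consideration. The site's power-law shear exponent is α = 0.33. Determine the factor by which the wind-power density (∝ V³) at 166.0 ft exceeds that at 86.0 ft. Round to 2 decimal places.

Speed ratio: V_B/V_A = (z_B/z_A)^α = (166.0/86.0)^0.33 = (1.9302)^0.33 = 1.24237
Power-density ratio: P_B/P_A = (V_B/V_A)³ = (1.24237)³ = 1.91758

1.92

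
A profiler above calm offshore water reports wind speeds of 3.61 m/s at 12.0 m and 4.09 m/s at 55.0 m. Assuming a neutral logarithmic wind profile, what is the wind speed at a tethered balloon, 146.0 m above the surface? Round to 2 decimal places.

Log law: V ∝ ln(z/z₀). From the pair, with r = V₁/V₂ = 0.88264,
ln z₀ = (ln z₁ − r·ln z₂)/(1 − r) = (2.4849 − 0.88264×4.0073)/0.11736 = -8.9650 → z₀ = 0.0001278 m
V₃ = V₁ · ln(z₃/z₀)/ln(z₁/z₀) = 3.61 × 13.9486/11.4499 = 4.3978 m/s

4.40 m/s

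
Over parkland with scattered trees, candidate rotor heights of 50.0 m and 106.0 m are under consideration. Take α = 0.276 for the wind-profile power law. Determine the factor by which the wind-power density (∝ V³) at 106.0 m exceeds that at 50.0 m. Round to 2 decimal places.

Speed ratio: V_B/V_A = (z_B/z_A)^α = (106.0/50.0)^0.276 = (2.1200)^0.276 = 1.23046
Power-density ratio: P_B/P_A = (V_B/V_A)³ = (1.23046)³ = 1.86297

1.86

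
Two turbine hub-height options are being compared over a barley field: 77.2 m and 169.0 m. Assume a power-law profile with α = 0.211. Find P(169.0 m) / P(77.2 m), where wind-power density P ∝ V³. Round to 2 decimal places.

Speed ratio: V_B/V_A = (z_B/z_A)^α = (169.0/77.2)^0.211 = (2.1891)^0.211 = 1.17977
Power-density ratio: P_B/P_A = (V_B/V_A)³ = (1.17977)³ = 1.64207

1.64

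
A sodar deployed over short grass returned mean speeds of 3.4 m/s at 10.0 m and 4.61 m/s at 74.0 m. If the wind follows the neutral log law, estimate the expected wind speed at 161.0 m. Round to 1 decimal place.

5.1 m/s

Log law: V ∝ ln(z/z₀). From the pair, with r = V₁/V₂ = 0.73753,
ln z₀ = (ln z₁ − r·ln z₂)/(1 − r) = (2.3026 − 0.73753×4.3041)/0.26247 = -3.3214 → z₀ = 0.03610 m
V₃ = V₁ · ln(z₃/z₀)/ln(z₁/z₀) = 3.4 × 8.4028/5.6240 = 5.0799 m/s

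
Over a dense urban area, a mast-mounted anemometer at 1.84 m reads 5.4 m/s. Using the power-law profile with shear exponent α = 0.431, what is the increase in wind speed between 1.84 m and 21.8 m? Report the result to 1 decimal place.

Power law: V₂ = V₁ · (z₂/z₁)^α = 5.4 × (11.8478)^0.431 = 15.6723 m/s
ΔV = 15.6723 − 5.4 = 10.2723 m/s

10.3 m/s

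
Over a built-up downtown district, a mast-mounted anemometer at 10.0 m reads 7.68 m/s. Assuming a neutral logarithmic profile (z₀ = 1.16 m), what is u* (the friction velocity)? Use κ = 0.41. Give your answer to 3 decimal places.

Log law: V(z) = (u*/κ) · ln(z/z₀) ⇒ u* = κ · V / ln(z/z₀)
u* = 0.41 × 7.68 / ln(10.0/1.16) = 0.41 × 7.68 / 2.1542
   = 3.1488 / 2.1542 = 1.4617 m/s

u* ≈ 1.462 m/s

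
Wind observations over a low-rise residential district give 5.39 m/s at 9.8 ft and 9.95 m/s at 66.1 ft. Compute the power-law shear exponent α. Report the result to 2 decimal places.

Power law: V₂/V₁ = (z₂/z₁)^α ⇒ α = ln(V₂/V₁) / ln(z₂/z₁)
α = ln(9.95/5.39) / ln(66.1/9.8) = ln(1.8460) / ln(6.7449)
  = 0.61303 / 1.90879 = 0.32116

α ≈ 0.32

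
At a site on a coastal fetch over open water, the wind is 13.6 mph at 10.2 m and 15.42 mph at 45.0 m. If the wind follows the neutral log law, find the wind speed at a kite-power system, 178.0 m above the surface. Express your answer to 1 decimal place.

17.1 mph

Log law: V ∝ ln(z/z₀). From the pair, with r = V₁/V₂ = 0.88197,
ln z₀ = (ln z₁ − r·ln z₂)/(1 − r) = (2.3224 − 0.88197×3.8067)/0.11803 = -8.7689 → z₀ = 0.0001555 m
V₃ = V₁ · ln(z₃/z₀)/ln(z₁/z₀) = 13.6 × 13.9507/11.0913 = 17.1062 mph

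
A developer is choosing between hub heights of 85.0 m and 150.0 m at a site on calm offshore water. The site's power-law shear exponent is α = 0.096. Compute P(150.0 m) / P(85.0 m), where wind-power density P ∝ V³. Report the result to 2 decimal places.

Speed ratio: V_B/V_A = (z_B/z_A)^α = (150.0/85.0)^0.096 = (1.7647)^0.096 = 1.05604
Power-density ratio: P_B/P_A = (V_B/V_A)³ = (1.05604)³ = 1.17772

1.18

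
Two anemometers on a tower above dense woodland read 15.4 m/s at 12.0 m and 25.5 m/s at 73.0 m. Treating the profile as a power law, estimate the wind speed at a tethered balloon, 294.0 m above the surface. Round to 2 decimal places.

First find α: α = ln(V₂/V₁)/ln(z₂/z₁) = ln(25.5/15.4)/ln(73.0/12.0) = 0.50431/1.80555 = 0.2793
Extrapolate from 73.0 m to 294.0 m: V₃ = 25.5 × (294.0/73.0)^0.2793 = 25.5 × 1.4757 = 37.6297 m/s

37.63 m/s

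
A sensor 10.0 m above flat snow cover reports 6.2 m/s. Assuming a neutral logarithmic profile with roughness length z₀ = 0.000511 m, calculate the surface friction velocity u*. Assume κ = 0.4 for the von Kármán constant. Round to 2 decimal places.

Log law: V(z) = (u*/κ) · ln(z/z₀) ⇒ u* = κ · V / ln(z/z₀)
u* = 0.4 × 6.2 / ln(10.0/0.000511) = 0.4 × 6.2 / 9.8817
   = 2.4800 / 9.8817 = 0.2510 m/s

u* ≈ 0.25 m/s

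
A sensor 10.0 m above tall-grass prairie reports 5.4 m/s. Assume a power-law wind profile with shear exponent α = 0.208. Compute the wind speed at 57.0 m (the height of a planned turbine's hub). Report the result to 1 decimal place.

Power-law profile: V₂ = V₁ · (z₂/z₁)^α
V₂ = 5.4 × (57.0/10.0)^0.208 = 5.4 × (5.7000)^0.208
    = 5.4 × 1.4362 = 7.7556 m/s

7.8 m/s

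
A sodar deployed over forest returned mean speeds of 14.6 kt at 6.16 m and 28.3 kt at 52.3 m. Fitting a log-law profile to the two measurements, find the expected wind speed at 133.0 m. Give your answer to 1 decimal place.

Log law: V ∝ ln(z/z₀). From the pair, with r = V₁/V₂ = 0.51590,
ln z₀ = (ln z₁ − r·ln z₂)/(1 − r) = (1.8181 − 0.51590×3.9570)/0.48410 = -0.4614 → z₀ = 0.6304 m
V₃ = V₁ · ln(z₃/z₀)/ln(z₁/z₀) = 14.6 × 5.3517/2.2794 = 34.2782 kt

34.3 kt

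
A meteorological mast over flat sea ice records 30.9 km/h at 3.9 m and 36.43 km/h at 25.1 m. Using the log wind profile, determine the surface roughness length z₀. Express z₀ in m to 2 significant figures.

z₀ ≈ 0.00012 m

Log law: V(z) ∝ ln(z/z₀). With r = V₁/V₂ = 30.9/36.43 = 0.84820,
r · ln(z₂/z₀) = ln(z₁/z₀) ⇒ ln z₀ = (ln z₁ − r·ln z₂)/(1 − r)
ln z₀ = (1.36098 − 0.84820×3.22287) / 0.15180 = -9.0427
z₀ = exp(-9.0427) = 0.0001182 m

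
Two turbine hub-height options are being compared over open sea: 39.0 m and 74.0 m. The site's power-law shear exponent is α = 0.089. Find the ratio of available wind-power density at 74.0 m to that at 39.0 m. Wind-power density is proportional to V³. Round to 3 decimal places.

1.187

Speed ratio: V_B/V_A = (z_B/z_A)^α = (74.0/39.0)^0.089 = (1.8974)^0.089 = 1.05866
Power-density ratio: P_B/P_A = (V_B/V_A)³ = (1.05866)³ = 1.18651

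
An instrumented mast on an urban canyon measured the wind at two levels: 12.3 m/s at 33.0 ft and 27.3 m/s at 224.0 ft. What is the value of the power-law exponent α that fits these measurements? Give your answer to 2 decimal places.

α ≈ 0.42

Power law: V₂/V₁ = (z₂/z₁)^α ⇒ α = ln(V₂/V₁) / ln(z₂/z₁)
α = ln(27.3/12.3) / ln(224.0/33.0) = ln(2.2195) / ln(6.7879)
  = 0.79729 / 1.91514 = 0.41631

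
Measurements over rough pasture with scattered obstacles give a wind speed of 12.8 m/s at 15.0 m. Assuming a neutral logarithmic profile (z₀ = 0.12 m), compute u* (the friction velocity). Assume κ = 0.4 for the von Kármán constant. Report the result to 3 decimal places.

Log law: V(z) = (u*/κ) · ln(z/z₀) ⇒ u* = κ · V / ln(z/z₀)
u* = 0.4 × 12.8 / ln(15.0/0.12) = 0.4 × 12.8 / 4.8283
   = 5.1200 / 4.8283 = 1.0604 m/s

u* ≈ 1.060 m/s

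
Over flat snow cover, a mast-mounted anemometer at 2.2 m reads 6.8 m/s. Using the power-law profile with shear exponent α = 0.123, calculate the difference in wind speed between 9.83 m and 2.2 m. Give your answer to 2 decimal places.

Power law: V₂ = V₁ · (z₂/z₁)^α = 6.8 × (4.4682)^0.123 = 8.1748 m/s
ΔV = 8.1748 − 6.8 = 1.3748 m/s

1.37 m/s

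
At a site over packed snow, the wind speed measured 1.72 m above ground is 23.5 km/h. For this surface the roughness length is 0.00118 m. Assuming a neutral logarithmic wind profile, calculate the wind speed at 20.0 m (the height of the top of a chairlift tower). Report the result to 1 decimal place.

31.4 km/h

Log law: V(z) ∝ ln(z/z₀), so V₂/V₁ = ln(z₂/z₀) / ln(z₁/z₀).
ln(20.0/0.00118) = 9.7380, ln(1.72/0.00118) = 7.2846
V₂ = 23.5 × 9.7380/7.2846 = 23.5 × 1.3368 = 31.4147 km/h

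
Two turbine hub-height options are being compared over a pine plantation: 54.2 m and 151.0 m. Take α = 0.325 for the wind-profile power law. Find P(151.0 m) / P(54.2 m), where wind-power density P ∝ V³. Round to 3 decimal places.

2.716

Speed ratio: V_B/V_A = (z_B/z_A)^α = (151.0/54.2)^0.325 = (2.7860)^0.325 = 1.39514
Power-density ratio: P_B/P_A = (V_B/V_A)³ = (1.39514)³ = 2.71552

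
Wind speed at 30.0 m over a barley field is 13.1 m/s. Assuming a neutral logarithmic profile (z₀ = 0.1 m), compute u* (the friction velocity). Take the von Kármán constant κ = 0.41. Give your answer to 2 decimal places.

Log law: V(z) = (u*/κ) · ln(z/z₀) ⇒ u* = κ · V / ln(z/z₀)
u* = 0.41 × 13.1 / ln(30.0/0.1) = 0.41 × 13.1 / 5.7038
   = 5.3710 / 5.7038 = 0.9417 m/s

u* ≈ 0.94 m/s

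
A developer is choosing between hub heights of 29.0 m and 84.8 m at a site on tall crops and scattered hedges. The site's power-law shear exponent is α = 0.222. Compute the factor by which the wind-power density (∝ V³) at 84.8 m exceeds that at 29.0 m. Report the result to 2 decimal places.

Speed ratio: V_B/V_A = (z_B/z_A)^α = (84.8/29.0)^0.222 = (2.9241)^0.222 = 1.26897
Power-density ratio: P_B/P_A = (V_B/V_A)³ = (1.26897)³ = 2.04341

2.04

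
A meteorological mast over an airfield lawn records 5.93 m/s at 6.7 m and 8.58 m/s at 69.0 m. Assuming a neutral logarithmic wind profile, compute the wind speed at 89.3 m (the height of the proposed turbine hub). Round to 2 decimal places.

8.87 m/s

Log law: V ∝ ln(z/z₀). From the pair, with r = V₁/V₂ = 0.69114,
ln z₀ = (ln z₁ − r·ln z₂)/(1 − r) = (1.9021 − 0.69114×4.2341)/0.30886 = -3.3163 → z₀ = 0.03629 m
V₃ = V₁ · ln(z₃/z₀)/ln(z₁/z₀) = 5.93 × 7.8083/5.2184 = 8.8731 m/s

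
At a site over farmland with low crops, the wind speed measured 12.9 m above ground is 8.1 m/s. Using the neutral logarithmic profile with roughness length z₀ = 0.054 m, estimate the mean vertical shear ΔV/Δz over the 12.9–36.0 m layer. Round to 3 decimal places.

Log law: V₂ = V₁ · ln(z₂/z₀)/ln(z₁/z₀) = 8.1 × 6.5023/5.4760 = 9.6181 m/s
ΔV/Δz = (9.6181 − 8.1)/(36.0 − 12.9) = 1.5181/23.1000 = 0.06572 m/s/m

0.066 m/s/m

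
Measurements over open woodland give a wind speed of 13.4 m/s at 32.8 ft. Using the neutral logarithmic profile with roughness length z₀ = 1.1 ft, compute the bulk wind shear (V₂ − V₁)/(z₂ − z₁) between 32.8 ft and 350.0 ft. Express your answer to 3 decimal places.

0.029 m/s/ft

Log law: V₂ = V₁ · ln(z₂/z₀)/ln(z₁/z₀) = 13.4 × 5.7626/3.3951 = 22.7442 m/s
ΔV/Δz = (22.7442 − 13.4)/(350.0 − 32.8) = 9.3442/317.2000 = 0.02946 m/s/ft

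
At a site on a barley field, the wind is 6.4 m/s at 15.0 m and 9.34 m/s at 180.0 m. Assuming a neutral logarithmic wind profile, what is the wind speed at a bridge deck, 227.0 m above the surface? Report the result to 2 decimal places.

Log law: V ∝ ln(z/z₀). From the pair, with r = V₁/V₂ = 0.68522,
ln z₀ = (ln z₁ − r·ln z₂)/(1 − r) = (2.7081 − 0.68522×5.1930)/0.31478 = -2.7013 → z₀ = 0.06712 m
V₃ = V₁ · ln(z₃/z₀)/ln(z₁/z₀) = 6.4 × 8.1262/5.4093 = 9.6145 m/s

9.61 m/s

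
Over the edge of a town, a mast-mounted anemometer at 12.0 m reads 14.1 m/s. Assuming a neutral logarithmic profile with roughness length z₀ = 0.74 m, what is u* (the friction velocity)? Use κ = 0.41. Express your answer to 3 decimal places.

Log law: V(z) = (u*/κ) · ln(z/z₀) ⇒ u* = κ · V / ln(z/z₀)
u* = 0.41 × 14.1 / ln(12.0/0.74) = 0.41 × 14.1 / 2.7860
   = 5.7810 / 2.7860 = 2.0750 m/s

u* ≈ 2.075 m/s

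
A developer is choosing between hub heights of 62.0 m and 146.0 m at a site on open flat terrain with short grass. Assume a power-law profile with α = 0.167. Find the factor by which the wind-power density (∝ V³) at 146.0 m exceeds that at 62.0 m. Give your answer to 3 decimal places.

Speed ratio: V_B/V_A = (z_B/z_A)^α = (146.0/62.0)^0.167 = (2.3548)^0.167 = 1.15377
Power-density ratio: P_B/P_A = (V_B/V_A)³ = (1.15377)³ = 1.53586

1.536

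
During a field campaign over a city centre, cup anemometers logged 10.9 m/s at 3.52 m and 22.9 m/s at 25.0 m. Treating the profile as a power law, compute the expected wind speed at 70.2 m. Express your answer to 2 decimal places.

First find α: α = ln(V₂/V₁)/ln(z₂/z₁) = ln(22.9/10.9)/ln(25.0/3.52) = 0.74237/1.96041 = 0.3787
Extrapolate from 25.0 m to 70.2 m: V₃ = 22.9 × (70.2/25.0)^0.3787 = 22.9 × 1.4784 = 33.8560 m/s

33.86 m/s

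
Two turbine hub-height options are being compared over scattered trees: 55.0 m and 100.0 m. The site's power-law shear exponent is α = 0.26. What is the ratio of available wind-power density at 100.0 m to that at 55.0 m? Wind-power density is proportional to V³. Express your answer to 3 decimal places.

Speed ratio: V_B/V_A = (z_B/z_A)^α = (100.0/55.0)^0.26 = (1.8182)^0.26 = 1.16817
Power-density ratio: P_B/P_A = (V_B/V_A)³ = (1.16817)³ = 1.59411

1.594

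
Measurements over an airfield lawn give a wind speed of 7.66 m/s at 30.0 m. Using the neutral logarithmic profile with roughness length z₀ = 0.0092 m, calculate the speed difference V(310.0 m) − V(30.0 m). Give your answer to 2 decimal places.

Log law: V₂ = V₁ · ln(z₂/z₀)/ln(z₁/z₀) = 7.66 × 10.4251/8.0897 = 9.8713 m/s
ΔV = 9.8713 − 7.66 = 2.2113 m/s

2.21 m/s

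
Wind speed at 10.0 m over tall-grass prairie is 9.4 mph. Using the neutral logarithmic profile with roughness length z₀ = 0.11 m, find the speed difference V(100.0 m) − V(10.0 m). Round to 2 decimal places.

Log law: V₂ = V₁ · ln(z₂/z₀)/ln(z₁/z₀) = 9.4 × 6.8124/4.5099 = 14.1993 mph
ΔV = 14.1993 − 9.4 = 4.7993 mph

4.80 mph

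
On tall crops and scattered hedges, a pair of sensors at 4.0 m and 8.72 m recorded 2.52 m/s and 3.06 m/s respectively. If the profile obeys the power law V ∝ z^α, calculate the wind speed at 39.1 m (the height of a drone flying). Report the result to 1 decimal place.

4.4 m/s

First find α: α = ln(V₂/V₁)/ln(z₂/z₁) = ln(3.06/2.52)/ln(8.72/4.0) = 0.19416/0.77932 = 0.2491
Extrapolate from 8.72 m to 39.1 m: V₃ = 3.06 × (39.1/8.72)^0.2491 = 3.06 × 1.4533 = 4.4470 m/s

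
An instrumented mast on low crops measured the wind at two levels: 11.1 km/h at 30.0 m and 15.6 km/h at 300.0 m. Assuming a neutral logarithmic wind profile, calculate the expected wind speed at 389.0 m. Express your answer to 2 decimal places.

Log law: V ∝ ln(z/z₀). From the pair, with r = V₁/V₂ = 0.71154,
ln z₀ = (ln z₁ − r·ln z₂)/(1 − r) = (3.4012 − 0.71154×5.7038)/0.28846 = -2.2785 → z₀ = 0.1024 m
V₃ = V₁ · ln(z₃/z₀)/ln(z₁/z₀) = 11.1 × 8.2421/5.6797 = 16.1077 km/h

16.11 km/h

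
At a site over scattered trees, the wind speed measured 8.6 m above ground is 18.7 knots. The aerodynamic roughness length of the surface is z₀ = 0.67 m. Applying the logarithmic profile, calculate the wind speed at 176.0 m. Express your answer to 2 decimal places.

40.82 knots

Log law: V(z) ∝ ln(z/z₀), so V₂/V₁ = ln(z₂/z₀) / ln(z₁/z₀).
ln(176.0/0.67) = 5.5710, ln(8.6/0.67) = 2.5522
V₂ = 18.7 × 5.5710/2.5522 = 18.7 × 2.1828 = 40.8179 knots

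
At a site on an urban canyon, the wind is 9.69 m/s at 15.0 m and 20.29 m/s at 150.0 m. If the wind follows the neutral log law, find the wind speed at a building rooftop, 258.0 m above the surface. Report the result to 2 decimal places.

22.79 m/s

Log law: V ∝ ln(z/z₀). From the pair, with r = V₁/V₂ = 0.47758,
ln z₀ = (ln z₁ − r·ln z₂)/(1 − r) = (2.7081 − 0.47758×5.0106)/0.52242 = 0.6031 → z₀ = 1.828 m
V₃ = V₁ · ln(z₃/z₀)/ln(z₁/z₀) = 9.69 × 4.9498/2.1049 = 22.7866 m/s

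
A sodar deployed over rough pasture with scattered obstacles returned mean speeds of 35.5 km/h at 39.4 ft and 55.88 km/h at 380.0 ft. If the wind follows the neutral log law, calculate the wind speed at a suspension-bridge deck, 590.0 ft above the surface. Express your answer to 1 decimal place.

Log law: V ∝ ln(z/z₀). From the pair, with r = V₁/V₂ = 0.63529,
ln z₀ = (ln z₁ − r·ln z₂)/(1 − r) = (3.6738 − 0.63529×5.9402)/0.36471 = -0.2741 → z₀ = 0.7603 ft
V₃ = V₁ · ln(z₃/z₀)/ln(z₁/z₀) = 35.5 × 6.6542/3.9479 = 59.8361 km/h

59.8 km/h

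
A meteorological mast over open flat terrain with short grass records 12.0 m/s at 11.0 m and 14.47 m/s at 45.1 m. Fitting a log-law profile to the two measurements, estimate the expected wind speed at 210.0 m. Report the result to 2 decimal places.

17.16 m/s

Log law: V ∝ ln(z/z₀). From the pair, with r = V₁/V₂ = 0.82930,
ln z₀ = (ln z₁ − r·ln z₂)/(1 − r) = (2.3979 − 0.82930×3.8089)/0.17070 = -4.4571 → z₀ = 0.01160 m
V₃ = V₁ · ln(z₃/z₀)/ln(z₁/z₀) = 12.0 × 9.8042/6.8550 = 17.1627 m/s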